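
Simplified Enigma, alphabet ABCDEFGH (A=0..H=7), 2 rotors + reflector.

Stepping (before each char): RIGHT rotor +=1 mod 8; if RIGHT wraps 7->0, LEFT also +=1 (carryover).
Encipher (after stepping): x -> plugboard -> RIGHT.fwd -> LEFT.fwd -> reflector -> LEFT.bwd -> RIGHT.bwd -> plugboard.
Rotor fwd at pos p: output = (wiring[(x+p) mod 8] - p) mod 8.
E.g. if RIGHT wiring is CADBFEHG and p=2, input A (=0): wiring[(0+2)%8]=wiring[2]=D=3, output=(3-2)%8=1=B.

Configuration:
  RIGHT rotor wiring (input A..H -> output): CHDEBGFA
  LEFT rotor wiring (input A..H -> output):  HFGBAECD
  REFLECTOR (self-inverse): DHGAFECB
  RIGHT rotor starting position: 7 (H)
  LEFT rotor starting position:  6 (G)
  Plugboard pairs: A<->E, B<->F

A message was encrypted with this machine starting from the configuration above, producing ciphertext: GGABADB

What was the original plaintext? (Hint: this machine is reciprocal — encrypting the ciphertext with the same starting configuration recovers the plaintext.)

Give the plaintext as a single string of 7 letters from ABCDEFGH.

Char 1 ('G'): step: R->0, L->7 (L advanced); G->plug->G->R->F->L->B->refl->H->L'->D->R'->C->plug->C
Char 2 ('G'): step: R->1, L=7; G->plug->G->R->H->L->D->refl->A->L'->B->R'->H->plug->H
Char 3 ('A'): step: R->2, L=7; A->plug->E->R->D->L->H->refl->B->L'->F->R'->H->plug->H
Char 4 ('B'): step: R->3, L=7; B->plug->F->R->H->L->D->refl->A->L'->B->R'->A->plug->E
Char 5 ('A'): step: R->4, L=7; A->plug->E->R->G->L->F->refl->E->L'->A->R'->H->plug->H
Char 6 ('D'): step: R->5, L=7; D->plug->D->R->F->L->B->refl->H->L'->D->R'->C->plug->C
Char 7 ('B'): step: R->6, L=7; B->plug->F->R->G->L->F->refl->E->L'->A->R'->H->plug->H

Answer: CHHEHCH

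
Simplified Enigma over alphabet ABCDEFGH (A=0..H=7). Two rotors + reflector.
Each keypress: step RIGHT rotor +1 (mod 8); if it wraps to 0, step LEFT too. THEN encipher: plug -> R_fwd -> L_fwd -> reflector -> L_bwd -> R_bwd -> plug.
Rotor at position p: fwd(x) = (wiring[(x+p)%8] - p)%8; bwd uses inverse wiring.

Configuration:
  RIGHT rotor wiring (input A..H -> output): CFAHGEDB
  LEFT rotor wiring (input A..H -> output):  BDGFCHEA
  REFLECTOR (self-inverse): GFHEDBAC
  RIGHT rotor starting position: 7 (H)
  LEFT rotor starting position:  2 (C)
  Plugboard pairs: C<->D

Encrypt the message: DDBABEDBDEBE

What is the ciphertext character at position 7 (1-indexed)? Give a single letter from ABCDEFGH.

Char 1 ('D'): step: R->0, L->3 (L advanced); D->plug->C->R->A->L->C->refl->H->L'->B->R'->H->plug->H
Char 2 ('D'): step: R->1, L=3; D->plug->C->R->G->L->A->refl->G->L'->F->R'->D->plug->C
Char 3 ('B'): step: R->2, L=3; B->plug->B->R->F->L->G->refl->A->L'->G->R'->A->plug->A
Char 4 ('A'): step: R->3, L=3; A->plug->A->R->E->L->F->refl->B->L'->D->R'->B->plug->B
Char 5 ('B'): step: R->4, L=3; B->plug->B->R->A->L->C->refl->H->L'->B->R'->F->plug->F
Char 6 ('E'): step: R->5, L=3; E->plug->E->R->A->L->C->refl->H->L'->B->R'->H->plug->H
Char 7 ('D'): step: R->6, L=3; D->plug->C->R->E->L->F->refl->B->L'->D->R'->B->plug->B

B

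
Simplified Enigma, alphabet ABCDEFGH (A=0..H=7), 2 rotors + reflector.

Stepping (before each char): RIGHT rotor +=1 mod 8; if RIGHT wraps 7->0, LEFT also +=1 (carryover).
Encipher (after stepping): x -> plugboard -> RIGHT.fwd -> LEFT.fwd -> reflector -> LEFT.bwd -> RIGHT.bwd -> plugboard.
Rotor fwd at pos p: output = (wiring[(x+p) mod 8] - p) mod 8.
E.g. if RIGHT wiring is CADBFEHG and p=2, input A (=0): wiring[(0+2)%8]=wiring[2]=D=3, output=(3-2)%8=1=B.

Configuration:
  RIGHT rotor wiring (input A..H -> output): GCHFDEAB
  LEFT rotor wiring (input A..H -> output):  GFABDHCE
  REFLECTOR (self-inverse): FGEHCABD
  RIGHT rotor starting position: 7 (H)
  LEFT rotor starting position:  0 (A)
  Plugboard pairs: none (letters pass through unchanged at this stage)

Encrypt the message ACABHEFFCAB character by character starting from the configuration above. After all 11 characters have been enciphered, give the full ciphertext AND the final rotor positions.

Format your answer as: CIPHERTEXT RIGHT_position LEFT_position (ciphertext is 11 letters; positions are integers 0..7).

Answer: HHGFFCAGHFG 2 2

Derivation:
Char 1 ('A'): step: R->0, L->1 (L advanced); A->plug->A->R->G->L->D->refl->H->L'->B->R'->H->plug->H
Char 2 ('C'): step: R->1, L=1; C->plug->C->R->E->L->G->refl->B->L'->F->R'->H->plug->H
Char 3 ('A'): step: R->2, L=1; A->plug->A->R->F->L->B->refl->G->L'->E->R'->G->plug->G
Char 4 ('B'): step: R->3, L=1; B->plug->B->R->A->L->E->refl->C->L'->D->R'->F->plug->F
Char 5 ('H'): step: R->4, L=1; H->plug->H->R->B->L->H->refl->D->L'->G->R'->F->plug->F
Char 6 ('E'): step: R->5, L=1; E->plug->E->R->F->L->B->refl->G->L'->E->R'->C->plug->C
Char 7 ('F'): step: R->6, L=1; F->plug->F->R->H->L->F->refl->A->L'->C->R'->A->plug->A
Char 8 ('F'): step: R->7, L=1; F->plug->F->R->E->L->G->refl->B->L'->F->R'->G->plug->G
Char 9 ('C'): step: R->0, L->2 (L advanced); C->plug->C->R->H->L->D->refl->H->L'->B->R'->H->plug->H
Char 10 ('A'): step: R->1, L=2; A->plug->A->R->B->L->H->refl->D->L'->H->R'->F->plug->F
Char 11 ('B'): step: R->2, L=2; B->plug->B->R->D->L->F->refl->A->L'->E->R'->G->plug->G
Final: ciphertext=HHGFFCAGHFG, RIGHT=2, LEFT=2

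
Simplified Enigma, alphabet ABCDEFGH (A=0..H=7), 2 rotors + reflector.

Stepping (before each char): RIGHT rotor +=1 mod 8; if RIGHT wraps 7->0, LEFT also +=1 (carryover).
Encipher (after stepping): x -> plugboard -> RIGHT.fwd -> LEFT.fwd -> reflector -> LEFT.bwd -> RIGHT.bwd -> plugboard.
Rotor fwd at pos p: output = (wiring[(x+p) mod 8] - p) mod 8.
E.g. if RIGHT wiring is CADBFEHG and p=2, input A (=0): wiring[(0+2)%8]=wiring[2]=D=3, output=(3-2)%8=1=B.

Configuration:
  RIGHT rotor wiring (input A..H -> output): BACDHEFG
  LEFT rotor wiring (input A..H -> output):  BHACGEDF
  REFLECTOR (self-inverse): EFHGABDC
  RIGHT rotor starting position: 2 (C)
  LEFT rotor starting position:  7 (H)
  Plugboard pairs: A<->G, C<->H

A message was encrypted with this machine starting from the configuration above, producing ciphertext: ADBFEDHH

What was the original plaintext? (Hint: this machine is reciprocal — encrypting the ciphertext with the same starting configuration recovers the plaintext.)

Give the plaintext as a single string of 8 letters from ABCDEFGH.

Answer: HCDAFGAD

Derivation:
Char 1 ('A'): step: R->3, L=7; A->plug->G->R->F->L->H->refl->C->L'->B->R'->C->plug->H
Char 2 ('D'): step: R->4, L=7; D->plug->D->R->C->L->A->refl->E->L'->H->R'->H->plug->C
Char 3 ('B'): step: R->5, L=7; B->plug->B->R->A->L->G->refl->D->L'->E->R'->D->plug->D
Char 4 ('F'): step: R->6, L=7; F->plug->F->R->F->L->H->refl->C->L'->B->R'->G->plug->A
Char 5 ('E'): step: R->7, L=7; E->plug->E->R->E->L->D->refl->G->L'->A->R'->F->plug->F
Char 6 ('D'): step: R->0, L->0 (L advanced); D->plug->D->R->D->L->C->refl->H->L'->B->R'->A->plug->G
Char 7 ('H'): step: R->1, L=0; H->plug->C->R->C->L->A->refl->E->L'->F->R'->G->plug->A
Char 8 ('H'): step: R->2, L=0; H->plug->C->R->F->L->E->refl->A->L'->C->R'->D->plug->D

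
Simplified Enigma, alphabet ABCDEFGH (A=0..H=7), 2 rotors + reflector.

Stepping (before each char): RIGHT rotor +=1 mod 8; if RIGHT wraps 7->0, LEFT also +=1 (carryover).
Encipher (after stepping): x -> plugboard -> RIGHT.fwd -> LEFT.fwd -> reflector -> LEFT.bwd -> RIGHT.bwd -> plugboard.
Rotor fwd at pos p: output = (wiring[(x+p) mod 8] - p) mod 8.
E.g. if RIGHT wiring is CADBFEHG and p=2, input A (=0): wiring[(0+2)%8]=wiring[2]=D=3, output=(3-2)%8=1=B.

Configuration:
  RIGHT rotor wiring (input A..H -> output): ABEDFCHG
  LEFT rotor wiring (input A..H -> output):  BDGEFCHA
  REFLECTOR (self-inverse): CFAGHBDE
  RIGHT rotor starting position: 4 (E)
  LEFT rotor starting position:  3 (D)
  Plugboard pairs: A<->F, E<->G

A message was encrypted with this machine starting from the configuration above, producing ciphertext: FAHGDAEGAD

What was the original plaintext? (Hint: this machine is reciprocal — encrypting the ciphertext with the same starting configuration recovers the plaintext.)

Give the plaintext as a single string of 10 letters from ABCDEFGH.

Answer: AEGDFDCEEA

Derivation:
Char 1 ('F'): step: R->5, L=3; F->plug->A->R->F->L->G->refl->D->L'->H->R'->F->plug->A
Char 2 ('A'): step: R->6, L=3; A->plug->F->R->F->L->G->refl->D->L'->H->R'->G->plug->E
Char 3 ('H'): step: R->7, L=3; H->plug->H->R->A->L->B->refl->F->L'->E->R'->E->plug->G
Char 4 ('G'): step: R->0, L->4 (L advanced); G->plug->E->R->F->L->H->refl->E->L'->D->R'->D->plug->D
Char 5 ('D'): step: R->1, L=4; D->plug->D->R->E->L->F->refl->B->L'->A->R'->A->plug->F
Char 6 ('A'): step: R->2, L=4; A->plug->F->R->E->L->F->refl->B->L'->A->R'->D->plug->D
Char 7 ('E'): step: R->3, L=4; E->plug->G->R->G->L->C->refl->A->L'->H->R'->C->plug->C
Char 8 ('G'): step: R->4, L=4; G->plug->E->R->E->L->F->refl->B->L'->A->R'->G->plug->E
Char 9 ('A'): step: R->5, L=4; A->plug->F->R->H->L->A->refl->C->L'->G->R'->G->plug->E
Char 10 ('D'): step: R->6, L=4; D->plug->D->R->D->L->E->refl->H->L'->F->R'->F->plug->A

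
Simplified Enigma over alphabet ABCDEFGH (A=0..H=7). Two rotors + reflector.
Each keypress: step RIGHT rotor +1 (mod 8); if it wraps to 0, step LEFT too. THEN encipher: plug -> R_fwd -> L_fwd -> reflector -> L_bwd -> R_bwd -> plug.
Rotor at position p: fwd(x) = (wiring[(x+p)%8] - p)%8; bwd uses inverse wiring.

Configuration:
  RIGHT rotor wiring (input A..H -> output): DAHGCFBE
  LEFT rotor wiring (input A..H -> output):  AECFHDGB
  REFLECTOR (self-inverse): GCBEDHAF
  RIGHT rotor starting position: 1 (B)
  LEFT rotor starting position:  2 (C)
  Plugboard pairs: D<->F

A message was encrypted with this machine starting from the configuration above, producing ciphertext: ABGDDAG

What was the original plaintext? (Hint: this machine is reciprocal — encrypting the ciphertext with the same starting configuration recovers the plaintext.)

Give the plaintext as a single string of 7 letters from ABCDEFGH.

Answer: DAEHBHA

Derivation:
Char 1 ('A'): step: R->2, L=2; A->plug->A->R->F->L->H->refl->F->L'->C->R'->F->plug->D
Char 2 ('B'): step: R->3, L=2; B->plug->B->R->H->L->C->refl->B->L'->D->R'->A->plug->A
Char 3 ('G'): step: R->4, L=2; G->plug->G->R->D->L->B->refl->C->L'->H->R'->E->plug->E
Char 4 ('D'): step: R->5, L=2; D->plug->F->R->C->L->F->refl->H->L'->F->R'->H->plug->H
Char 5 ('D'): step: R->6, L=2; D->plug->F->R->A->L->A->refl->G->L'->G->R'->B->plug->B
Char 6 ('A'): step: R->7, L=2; A->plug->A->R->F->L->H->refl->F->L'->C->R'->H->plug->H
Char 7 ('G'): step: R->0, L->3 (L advanced); G->plug->G->R->B->L->E->refl->D->L'->D->R'->A->plug->A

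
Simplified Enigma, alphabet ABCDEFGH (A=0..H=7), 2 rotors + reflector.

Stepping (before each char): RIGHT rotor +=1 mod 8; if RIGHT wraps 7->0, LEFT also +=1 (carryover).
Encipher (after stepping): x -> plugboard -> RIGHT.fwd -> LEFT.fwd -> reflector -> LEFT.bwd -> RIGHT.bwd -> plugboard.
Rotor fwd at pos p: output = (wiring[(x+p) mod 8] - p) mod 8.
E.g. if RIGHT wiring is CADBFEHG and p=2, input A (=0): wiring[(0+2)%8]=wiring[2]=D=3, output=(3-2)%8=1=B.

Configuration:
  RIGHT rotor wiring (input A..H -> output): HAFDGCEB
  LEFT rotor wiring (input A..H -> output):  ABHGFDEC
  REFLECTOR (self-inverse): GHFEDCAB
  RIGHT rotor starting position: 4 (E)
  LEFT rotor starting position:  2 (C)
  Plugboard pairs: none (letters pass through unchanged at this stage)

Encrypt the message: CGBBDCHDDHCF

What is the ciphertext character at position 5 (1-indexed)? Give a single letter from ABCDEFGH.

Char 1 ('C'): step: R->5, L=2; C->plug->C->R->E->L->C->refl->F->L'->A->R'->F->plug->F
Char 2 ('G'): step: R->6, L=2; G->plug->G->R->A->L->F->refl->C->L'->E->R'->H->plug->H
Char 3 ('B'): step: R->7, L=2; B->plug->B->R->A->L->F->refl->C->L'->E->R'->E->plug->E
Char 4 ('B'): step: R->0, L->3 (L advanced); B->plug->B->R->A->L->D->refl->E->L'->H->R'->A->plug->A
Char 5 ('D'): step: R->1, L=3; D->plug->D->R->F->L->F->refl->C->L'->B->R'->E->plug->E

E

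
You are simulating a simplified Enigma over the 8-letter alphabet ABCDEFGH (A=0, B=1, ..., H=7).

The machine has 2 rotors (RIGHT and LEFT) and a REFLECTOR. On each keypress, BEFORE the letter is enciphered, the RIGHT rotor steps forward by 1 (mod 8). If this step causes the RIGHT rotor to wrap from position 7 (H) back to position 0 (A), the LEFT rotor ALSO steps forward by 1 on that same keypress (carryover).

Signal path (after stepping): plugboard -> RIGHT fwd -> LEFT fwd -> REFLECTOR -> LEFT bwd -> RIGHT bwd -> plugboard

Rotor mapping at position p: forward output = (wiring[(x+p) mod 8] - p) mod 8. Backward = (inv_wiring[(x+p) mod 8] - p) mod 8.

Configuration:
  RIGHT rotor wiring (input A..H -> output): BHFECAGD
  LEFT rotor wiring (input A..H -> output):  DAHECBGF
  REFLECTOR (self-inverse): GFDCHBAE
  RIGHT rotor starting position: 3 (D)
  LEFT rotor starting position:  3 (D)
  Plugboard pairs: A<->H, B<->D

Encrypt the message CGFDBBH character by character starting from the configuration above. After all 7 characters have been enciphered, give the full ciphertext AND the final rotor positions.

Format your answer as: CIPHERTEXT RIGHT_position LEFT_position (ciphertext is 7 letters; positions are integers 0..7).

Answer: EDHECCF 2 4

Derivation:
Char 1 ('C'): step: R->4, L=3; C->plug->C->R->C->L->G->refl->A->L'->F->R'->E->plug->E
Char 2 ('G'): step: R->5, L=3; G->plug->G->R->H->L->E->refl->H->L'->B->R'->B->plug->D
Char 3 ('F'): step: R->6, L=3; F->plug->F->R->G->L->F->refl->B->L'->A->R'->A->plug->H
Char 4 ('D'): step: R->7, L=3; D->plug->B->R->C->L->G->refl->A->L'->F->R'->E->plug->E
Char 5 ('B'): step: R->0, L->4 (L advanced); B->plug->D->R->E->L->H->refl->E->L'->F->R'->C->plug->C
Char 6 ('B'): step: R->1, L=4; B->plug->D->R->B->L->F->refl->B->L'->D->R'->C->plug->C
Char 7 ('H'): step: R->2, L=4; H->plug->A->R->D->L->B->refl->F->L'->B->R'->F->plug->F
Final: ciphertext=EDHECCF, RIGHT=2, LEFT=4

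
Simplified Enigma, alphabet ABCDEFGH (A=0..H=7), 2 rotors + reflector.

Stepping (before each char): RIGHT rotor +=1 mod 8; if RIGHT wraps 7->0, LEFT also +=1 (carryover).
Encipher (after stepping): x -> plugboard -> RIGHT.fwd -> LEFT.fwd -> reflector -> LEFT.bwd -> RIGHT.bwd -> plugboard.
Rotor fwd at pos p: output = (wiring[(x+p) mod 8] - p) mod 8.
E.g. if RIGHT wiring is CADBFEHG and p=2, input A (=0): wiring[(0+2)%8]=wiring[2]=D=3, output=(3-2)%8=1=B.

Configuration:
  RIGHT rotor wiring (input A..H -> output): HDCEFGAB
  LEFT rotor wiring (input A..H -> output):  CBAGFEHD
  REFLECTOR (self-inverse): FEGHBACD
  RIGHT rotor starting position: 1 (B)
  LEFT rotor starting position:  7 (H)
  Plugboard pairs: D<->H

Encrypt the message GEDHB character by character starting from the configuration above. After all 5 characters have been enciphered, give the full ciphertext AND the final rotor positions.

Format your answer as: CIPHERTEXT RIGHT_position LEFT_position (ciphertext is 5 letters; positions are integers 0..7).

Char 1 ('G'): step: R->2, L=7; G->plug->G->R->F->L->G->refl->C->L'->C->R'->B->plug->B
Char 2 ('E'): step: R->3, L=7; E->plug->E->R->G->L->F->refl->A->L'->H->R'->H->plug->D
Char 3 ('D'): step: R->4, L=7; D->plug->H->R->A->L->E->refl->B->L'->D->R'->E->plug->E
Char 4 ('H'): step: R->5, L=7; H->plug->D->R->C->L->C->refl->G->L'->F->R'->F->plug->F
Char 5 ('B'): step: R->6, L=7; B->plug->B->R->D->L->B->refl->E->L'->A->R'->H->plug->D
Final: ciphertext=BDEFD, RIGHT=6, LEFT=7

Answer: BDEFD 6 7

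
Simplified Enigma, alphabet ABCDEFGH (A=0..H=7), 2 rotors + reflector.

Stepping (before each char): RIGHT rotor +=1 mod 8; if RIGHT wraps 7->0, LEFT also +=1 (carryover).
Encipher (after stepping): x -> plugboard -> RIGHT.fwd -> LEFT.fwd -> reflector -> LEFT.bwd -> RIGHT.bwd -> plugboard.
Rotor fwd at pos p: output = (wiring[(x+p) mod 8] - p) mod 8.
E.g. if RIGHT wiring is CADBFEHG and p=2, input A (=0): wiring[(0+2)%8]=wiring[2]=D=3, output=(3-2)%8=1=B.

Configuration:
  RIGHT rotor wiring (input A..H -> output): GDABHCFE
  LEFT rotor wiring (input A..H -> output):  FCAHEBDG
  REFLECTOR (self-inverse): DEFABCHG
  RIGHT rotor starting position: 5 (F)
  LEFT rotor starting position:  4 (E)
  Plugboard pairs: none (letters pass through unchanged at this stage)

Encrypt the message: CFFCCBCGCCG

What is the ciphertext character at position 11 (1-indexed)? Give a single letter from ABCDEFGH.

Char 1 ('C'): step: R->6, L=4; C->plug->C->R->A->L->A->refl->D->L'->H->R'->A->plug->A
Char 2 ('F'): step: R->7, L=4; F->plug->F->R->A->L->A->refl->D->L'->H->R'->B->plug->B
Char 3 ('F'): step: R->0, L->5 (L advanced); F->plug->F->R->C->L->B->refl->E->L'->A->R'->C->plug->C
Char 4 ('C'): step: R->1, L=5; C->plug->C->R->A->L->E->refl->B->L'->C->R'->A->plug->A
Char 5 ('C'): step: R->2, L=5; C->plug->C->R->F->L->D->refl->A->L'->D->R'->E->plug->E
Char 6 ('B'): step: R->3, L=5; B->plug->B->R->E->L->F->refl->C->L'->G->R'->A->plug->A
Char 7 ('C'): step: R->4, L=5; C->plug->C->R->B->L->G->refl->H->L'->H->R'->F->plug->F
Char 8 ('G'): step: R->5, L=5; G->plug->G->R->E->L->F->refl->C->L'->G->R'->E->plug->E
Char 9 ('C'): step: R->6, L=5; C->plug->C->R->A->L->E->refl->B->L'->C->R'->E->plug->E
Char 10 ('C'): step: R->7, L=5; C->plug->C->R->E->L->F->refl->C->L'->G->R'->H->plug->H
Char 11 ('G'): step: R->0, L->6 (L advanced); G->plug->G->R->F->L->B->refl->E->L'->D->R'->B->plug->B

B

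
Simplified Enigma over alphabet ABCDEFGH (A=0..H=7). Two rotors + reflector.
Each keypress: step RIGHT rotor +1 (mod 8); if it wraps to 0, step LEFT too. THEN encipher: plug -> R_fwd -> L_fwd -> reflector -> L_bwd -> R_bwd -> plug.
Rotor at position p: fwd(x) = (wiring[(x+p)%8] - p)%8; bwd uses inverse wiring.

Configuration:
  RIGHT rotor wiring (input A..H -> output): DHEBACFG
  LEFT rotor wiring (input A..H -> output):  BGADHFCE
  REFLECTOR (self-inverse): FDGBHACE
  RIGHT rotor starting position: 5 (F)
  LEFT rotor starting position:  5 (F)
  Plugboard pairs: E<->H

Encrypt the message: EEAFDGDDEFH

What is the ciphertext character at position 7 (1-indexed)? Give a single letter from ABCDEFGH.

Char 1 ('E'): step: R->6, L=5; E->plug->H->R->E->L->B->refl->D->L'->F->R'->C->plug->C
Char 2 ('E'): step: R->7, L=5; E->plug->H->R->G->L->G->refl->C->L'->H->R'->A->plug->A
Char 3 ('A'): step: R->0, L->6 (L advanced); A->plug->A->R->D->L->A->refl->F->L'->F->R'->G->plug->G
Char 4 ('F'): step: R->1, L=6; F->plug->F->R->E->L->C->refl->G->L'->B->R'->E->plug->H
Char 5 ('D'): step: R->2, L=6; D->plug->D->R->A->L->E->refl->H->L'->H->R'->B->plug->B
Char 6 ('G'): step: R->3, L=6; G->plug->G->R->E->L->C->refl->G->L'->B->R'->H->plug->E
Char 7 ('D'): step: R->4, L=6; D->plug->D->R->C->L->D->refl->B->L'->G->R'->B->plug->B

B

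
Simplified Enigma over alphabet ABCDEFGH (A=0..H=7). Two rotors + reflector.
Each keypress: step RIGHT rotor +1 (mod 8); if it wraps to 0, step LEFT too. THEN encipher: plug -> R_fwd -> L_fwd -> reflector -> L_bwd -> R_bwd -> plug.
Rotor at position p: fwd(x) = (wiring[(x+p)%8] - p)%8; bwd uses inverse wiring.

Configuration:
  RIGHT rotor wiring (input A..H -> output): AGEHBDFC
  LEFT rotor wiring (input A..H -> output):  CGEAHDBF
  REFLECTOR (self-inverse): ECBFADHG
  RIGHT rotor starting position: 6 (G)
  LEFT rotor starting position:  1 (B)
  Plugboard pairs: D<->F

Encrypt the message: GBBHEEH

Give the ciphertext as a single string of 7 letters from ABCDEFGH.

Char 1 ('G'): step: R->7, L=1; G->plug->G->R->E->L->C->refl->B->L'->H->R'->C->plug->C
Char 2 ('B'): step: R->0, L->2 (L advanced); B->plug->B->R->G->L->A->refl->E->L'->H->R'->D->plug->F
Char 3 ('B'): step: R->1, L=2; B->plug->B->R->D->L->B->refl->C->L'->A->R'->D->plug->F
Char 4 ('H'): step: R->2, L=2; H->plug->H->R->E->L->H->refl->G->L'->B->R'->D->plug->F
Char 5 ('E'): step: R->3, L=2; E->plug->E->R->H->L->E->refl->A->L'->G->R'->B->plug->B
Char 6 ('E'): step: R->4, L=2; E->plug->E->R->E->L->H->refl->G->L'->B->R'->C->plug->C
Char 7 ('H'): step: R->5, L=2; H->plug->H->R->E->L->H->refl->G->L'->B->R'->E->plug->E

Answer: CFFFBCE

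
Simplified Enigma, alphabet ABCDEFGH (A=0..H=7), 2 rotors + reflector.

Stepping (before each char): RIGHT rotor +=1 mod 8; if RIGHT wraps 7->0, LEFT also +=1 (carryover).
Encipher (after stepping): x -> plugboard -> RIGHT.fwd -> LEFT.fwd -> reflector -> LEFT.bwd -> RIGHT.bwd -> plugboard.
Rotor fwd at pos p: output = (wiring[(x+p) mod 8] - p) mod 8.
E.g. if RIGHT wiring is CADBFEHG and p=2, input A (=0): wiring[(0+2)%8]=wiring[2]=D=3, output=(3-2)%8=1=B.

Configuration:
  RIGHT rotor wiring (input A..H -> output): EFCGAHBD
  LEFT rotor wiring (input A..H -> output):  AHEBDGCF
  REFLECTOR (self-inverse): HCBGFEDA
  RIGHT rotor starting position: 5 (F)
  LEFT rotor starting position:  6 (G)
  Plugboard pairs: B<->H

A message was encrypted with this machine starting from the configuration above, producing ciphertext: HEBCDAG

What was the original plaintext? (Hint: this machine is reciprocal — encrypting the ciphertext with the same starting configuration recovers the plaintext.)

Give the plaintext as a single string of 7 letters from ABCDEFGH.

Answer: EFHBBHB

Derivation:
Char 1 ('H'): step: R->6, L=6; H->plug->B->R->F->L->D->refl->G->L'->E->R'->E->plug->E
Char 2 ('E'): step: R->7, L=6; E->plug->E->R->H->L->A->refl->H->L'->B->R'->F->plug->F
Char 3 ('B'): step: R->0, L->7 (L advanced); B->plug->H->R->D->L->F->refl->E->L'->F->R'->B->plug->H
Char 4 ('C'): step: R->1, L=7; C->plug->C->R->F->L->E->refl->F->L'->D->R'->H->plug->B
Char 5 ('D'): step: R->2, L=7; D->plug->D->R->F->L->E->refl->F->L'->D->R'->H->plug->B
Char 6 ('A'): step: R->3, L=7; A->plug->A->R->D->L->F->refl->E->L'->F->R'->B->plug->H
Char 7 ('G'): step: R->4, L=7; G->plug->G->R->G->L->H->refl->A->L'->C->R'->H->plug->B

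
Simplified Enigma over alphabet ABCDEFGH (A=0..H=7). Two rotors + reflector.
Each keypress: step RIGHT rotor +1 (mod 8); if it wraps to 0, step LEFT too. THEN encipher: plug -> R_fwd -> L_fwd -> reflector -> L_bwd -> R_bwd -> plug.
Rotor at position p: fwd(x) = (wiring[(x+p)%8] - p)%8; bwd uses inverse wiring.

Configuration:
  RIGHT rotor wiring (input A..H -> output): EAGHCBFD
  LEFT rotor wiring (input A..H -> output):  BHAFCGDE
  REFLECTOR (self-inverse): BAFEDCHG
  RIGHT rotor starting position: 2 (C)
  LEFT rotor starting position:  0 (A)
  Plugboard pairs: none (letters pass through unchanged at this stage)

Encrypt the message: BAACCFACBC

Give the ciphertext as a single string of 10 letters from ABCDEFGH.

Answer: CDEABBHFHE

Derivation:
Char 1 ('B'): step: R->3, L=0; B->plug->B->R->H->L->E->refl->D->L'->G->R'->C->plug->C
Char 2 ('A'): step: R->4, L=0; A->plug->A->R->G->L->D->refl->E->L'->H->R'->D->plug->D
Char 3 ('A'): step: R->5, L=0; A->plug->A->R->E->L->C->refl->F->L'->D->R'->E->plug->E
Char 4 ('C'): step: R->6, L=0; C->plug->C->R->G->L->D->refl->E->L'->H->R'->A->plug->A
Char 5 ('C'): step: R->7, L=0; C->plug->C->R->B->L->H->refl->G->L'->F->R'->B->plug->B
Char 6 ('F'): step: R->0, L->1 (L advanced); F->plug->F->R->B->L->H->refl->G->L'->A->R'->B->plug->B
Char 7 ('A'): step: R->1, L=1; A->plug->A->R->H->L->A->refl->B->L'->D->R'->H->plug->H
Char 8 ('C'): step: R->2, L=1; C->plug->C->R->A->L->G->refl->H->L'->B->R'->F->plug->F
Char 9 ('B'): step: R->3, L=1; B->plug->B->R->H->L->A->refl->B->L'->D->R'->H->plug->H
Char 10 ('C'): step: R->4, L=1; C->plug->C->R->B->L->H->refl->G->L'->A->R'->E->plug->E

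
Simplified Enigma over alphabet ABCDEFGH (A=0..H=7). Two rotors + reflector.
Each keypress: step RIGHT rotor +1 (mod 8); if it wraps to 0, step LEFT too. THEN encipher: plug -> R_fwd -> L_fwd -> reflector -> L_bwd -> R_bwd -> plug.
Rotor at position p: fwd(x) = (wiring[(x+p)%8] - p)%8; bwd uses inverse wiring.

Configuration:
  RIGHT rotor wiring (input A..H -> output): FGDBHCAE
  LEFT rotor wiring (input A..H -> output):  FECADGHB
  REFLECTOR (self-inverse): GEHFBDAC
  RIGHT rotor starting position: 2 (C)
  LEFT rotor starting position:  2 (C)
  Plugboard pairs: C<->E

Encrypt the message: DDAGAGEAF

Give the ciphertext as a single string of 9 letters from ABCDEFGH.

Answer: ECEDEFBHH

Derivation:
Char 1 ('D'): step: R->3, L=2; D->plug->D->R->F->L->H->refl->C->L'->H->R'->C->plug->E
Char 2 ('D'): step: R->4, L=2; D->plug->D->R->A->L->A->refl->G->L'->B->R'->E->plug->C
Char 3 ('A'): step: R->5, L=2; A->plug->A->R->F->L->H->refl->C->L'->H->R'->C->plug->E
Char 4 ('G'): step: R->6, L=2; G->plug->G->R->B->L->G->refl->A->L'->A->R'->D->plug->D
Char 5 ('A'): step: R->7, L=2; A->plug->A->R->F->L->H->refl->C->L'->H->R'->C->plug->E
Char 6 ('G'): step: R->0, L->3 (L advanced); G->plug->G->R->A->L->F->refl->D->L'->C->R'->F->plug->F
Char 7 ('E'): step: R->1, L=3; E->plug->C->R->A->L->F->refl->D->L'->C->R'->B->plug->B
Char 8 ('A'): step: R->2, L=3; A->plug->A->R->B->L->A->refl->G->L'->E->R'->H->plug->H
Char 9 ('F'): step: R->3, L=3; F->plug->F->R->C->L->D->refl->F->L'->A->R'->H->plug->H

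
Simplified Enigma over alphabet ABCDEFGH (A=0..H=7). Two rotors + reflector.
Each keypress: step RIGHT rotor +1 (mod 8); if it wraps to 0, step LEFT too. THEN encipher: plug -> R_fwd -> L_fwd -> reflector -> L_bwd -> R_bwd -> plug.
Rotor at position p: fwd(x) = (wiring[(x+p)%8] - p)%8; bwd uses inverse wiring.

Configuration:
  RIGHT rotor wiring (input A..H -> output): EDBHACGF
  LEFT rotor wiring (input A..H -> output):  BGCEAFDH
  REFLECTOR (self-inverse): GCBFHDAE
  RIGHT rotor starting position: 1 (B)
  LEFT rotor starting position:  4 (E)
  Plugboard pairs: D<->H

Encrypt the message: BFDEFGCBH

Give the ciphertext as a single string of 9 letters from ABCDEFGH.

Char 1 ('B'): step: R->2, L=4; B->plug->B->R->F->L->C->refl->B->L'->B->R'->H->plug->D
Char 2 ('F'): step: R->3, L=4; F->plug->F->R->B->L->B->refl->C->L'->F->R'->B->plug->B
Char 3 ('D'): step: R->4, L=4; D->plug->H->R->D->L->D->refl->F->L'->E->R'->A->plug->A
Char 4 ('E'): step: R->5, L=4; E->plug->E->R->G->L->G->refl->A->L'->H->R'->D->plug->H
Char 5 ('F'): step: R->6, L=4; F->plug->F->R->B->L->B->refl->C->L'->F->R'->D->plug->H
Char 6 ('G'): step: R->7, L=4; G->plug->G->R->D->L->D->refl->F->L'->E->R'->C->plug->C
Char 7 ('C'): step: R->0, L->5 (L advanced); C->plug->C->R->B->L->G->refl->A->L'->A->R'->E->plug->E
Char 8 ('B'): step: R->1, L=5; B->plug->B->R->A->L->A->refl->G->L'->B->R'->E->plug->E
Char 9 ('H'): step: R->2, L=5; H->plug->D->R->A->L->A->refl->G->L'->B->R'->H->plug->D

Answer: DBAHHCEED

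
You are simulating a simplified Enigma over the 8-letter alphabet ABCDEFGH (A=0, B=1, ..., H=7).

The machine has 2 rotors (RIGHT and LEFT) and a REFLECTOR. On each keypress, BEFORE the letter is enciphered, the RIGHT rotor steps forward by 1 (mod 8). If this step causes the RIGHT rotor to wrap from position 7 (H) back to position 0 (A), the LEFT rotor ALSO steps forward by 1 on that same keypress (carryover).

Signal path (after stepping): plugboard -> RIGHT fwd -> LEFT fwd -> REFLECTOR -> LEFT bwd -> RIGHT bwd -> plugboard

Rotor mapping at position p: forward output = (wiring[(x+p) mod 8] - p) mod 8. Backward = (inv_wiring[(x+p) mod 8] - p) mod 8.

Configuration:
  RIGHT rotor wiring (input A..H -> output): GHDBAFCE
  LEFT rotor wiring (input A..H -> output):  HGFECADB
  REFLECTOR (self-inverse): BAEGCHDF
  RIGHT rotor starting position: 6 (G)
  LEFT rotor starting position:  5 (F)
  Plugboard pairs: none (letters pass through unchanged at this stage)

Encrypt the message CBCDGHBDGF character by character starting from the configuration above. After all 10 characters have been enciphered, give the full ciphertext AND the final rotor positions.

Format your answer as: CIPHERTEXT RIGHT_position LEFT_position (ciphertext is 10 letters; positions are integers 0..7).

Char 1 ('C'): step: R->7, L=5; C->plug->C->R->A->L->D->refl->G->L'->B->R'->F->plug->F
Char 2 ('B'): step: R->0, L->6 (L advanced); B->plug->B->R->H->L->C->refl->E->L'->G->R'->A->plug->A
Char 3 ('C'): step: R->1, L=6; C->plug->C->R->A->L->F->refl->H->L'->E->R'->E->plug->E
Char 4 ('D'): step: R->2, L=6; D->plug->D->R->D->L->A->refl->B->L'->C->R'->F->plug->F
Char 5 ('G'): step: R->3, L=6; G->plug->G->R->E->L->H->refl->F->L'->A->R'->H->plug->H
Char 6 ('H'): step: R->4, L=6; H->plug->H->R->F->L->G->refl->D->L'->B->R'->B->plug->B
Char 7 ('B'): step: R->5, L=6; B->plug->B->R->F->L->G->refl->D->L'->B->R'->D->plug->D
Char 8 ('D'): step: R->6, L=6; D->plug->D->R->B->L->D->refl->G->L'->F->R'->E->plug->E
Char 9 ('G'): step: R->7, L=6; G->plug->G->R->G->L->E->refl->C->L'->H->R'->B->plug->B
Char 10 ('F'): step: R->0, L->7 (L advanced); F->plug->F->R->F->L->D->refl->G->L'->D->R'->C->plug->C
Final: ciphertext=FAEFHBDEBC, RIGHT=0, LEFT=7

Answer: FAEFHBDEBC 0 7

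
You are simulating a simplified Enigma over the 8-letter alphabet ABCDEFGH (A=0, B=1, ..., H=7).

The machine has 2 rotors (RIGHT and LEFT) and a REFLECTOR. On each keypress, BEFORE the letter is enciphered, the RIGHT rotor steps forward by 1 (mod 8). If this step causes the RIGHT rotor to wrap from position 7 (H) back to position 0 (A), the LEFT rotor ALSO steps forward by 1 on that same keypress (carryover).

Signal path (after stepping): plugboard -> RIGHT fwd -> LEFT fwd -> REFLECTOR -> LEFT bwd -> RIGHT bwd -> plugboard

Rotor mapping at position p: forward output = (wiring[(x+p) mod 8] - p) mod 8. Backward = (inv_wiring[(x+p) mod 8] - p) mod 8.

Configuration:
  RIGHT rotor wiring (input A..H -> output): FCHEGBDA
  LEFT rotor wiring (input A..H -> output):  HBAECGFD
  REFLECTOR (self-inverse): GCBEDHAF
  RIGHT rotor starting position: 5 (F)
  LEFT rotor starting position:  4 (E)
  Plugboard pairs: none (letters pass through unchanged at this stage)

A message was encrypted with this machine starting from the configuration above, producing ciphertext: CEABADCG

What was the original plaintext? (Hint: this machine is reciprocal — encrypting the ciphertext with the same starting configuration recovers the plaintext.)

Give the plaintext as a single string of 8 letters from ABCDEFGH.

Char 1 ('C'): step: R->6, L=4; C->plug->C->R->H->L->A->refl->G->L'->A->R'->G->plug->G
Char 2 ('E'): step: R->7, L=4; E->plug->E->R->F->L->F->refl->H->L'->D->R'->C->plug->C
Char 3 ('A'): step: R->0, L->5 (L advanced); A->plug->A->R->F->L->D->refl->E->L'->E->R'->D->plug->D
Char 4 ('B'): step: R->1, L=5; B->plug->B->R->G->L->H->refl->F->L'->H->R'->G->plug->G
Char 5 ('A'): step: R->2, L=5; A->plug->A->R->F->L->D->refl->E->L'->E->R'->C->plug->C
Char 6 ('D'): step: R->3, L=5; D->plug->D->R->A->L->B->refl->C->L'->D->R'->B->plug->B
Char 7 ('C'): step: R->4, L=5; C->plug->C->R->H->L->F->refl->H->L'->G->R'->F->plug->F
Char 8 ('G'): step: R->5, L=5; G->plug->G->R->H->L->F->refl->H->L'->G->R'->B->plug->B

Answer: GCDGCBFB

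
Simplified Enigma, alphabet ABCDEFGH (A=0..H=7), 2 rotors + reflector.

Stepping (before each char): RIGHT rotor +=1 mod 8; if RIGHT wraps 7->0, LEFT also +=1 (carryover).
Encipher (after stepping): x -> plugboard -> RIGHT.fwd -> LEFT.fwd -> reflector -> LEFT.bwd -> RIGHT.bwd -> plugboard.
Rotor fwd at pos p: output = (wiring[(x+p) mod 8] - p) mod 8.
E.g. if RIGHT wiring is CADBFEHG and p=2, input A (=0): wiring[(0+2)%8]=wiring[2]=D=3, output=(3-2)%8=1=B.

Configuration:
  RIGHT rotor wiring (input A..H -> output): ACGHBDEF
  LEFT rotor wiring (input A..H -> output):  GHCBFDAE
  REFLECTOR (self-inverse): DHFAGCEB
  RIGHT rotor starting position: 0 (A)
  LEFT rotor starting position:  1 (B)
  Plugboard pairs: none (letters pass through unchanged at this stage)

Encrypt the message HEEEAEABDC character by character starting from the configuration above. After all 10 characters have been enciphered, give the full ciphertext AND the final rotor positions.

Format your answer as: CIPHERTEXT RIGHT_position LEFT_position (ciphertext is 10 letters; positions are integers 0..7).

Char 1 ('H'): step: R->1, L=1; H->plug->H->R->H->L->F->refl->C->L'->E->R'->G->plug->G
Char 2 ('E'): step: R->2, L=1; E->plug->E->R->C->L->A->refl->D->L'->G->R'->G->plug->G
Char 3 ('E'): step: R->3, L=1; E->plug->E->R->C->L->A->refl->D->L'->G->R'->B->plug->B
Char 4 ('E'): step: R->4, L=1; E->plug->E->R->E->L->C->refl->F->L'->H->R'->B->plug->B
Char 5 ('A'): step: R->5, L=1; A->plug->A->R->G->L->D->refl->A->L'->C->R'->G->plug->G
Char 6 ('E'): step: R->6, L=1; E->plug->E->R->A->L->G->refl->E->L'->D->R'->G->plug->G
Char 7 ('A'): step: R->7, L=1; A->plug->A->R->G->L->D->refl->A->L'->C->R'->F->plug->F
Char 8 ('B'): step: R->0, L->2 (L advanced); B->plug->B->R->C->L->D->refl->A->L'->A->R'->A->plug->A
Char 9 ('D'): step: R->1, L=2; D->plug->D->R->A->L->A->refl->D->L'->C->R'->E->plug->E
Char 10 ('C'): step: R->2, L=2; C->plug->C->R->H->L->F->refl->C->L'->F->R'->B->plug->B
Final: ciphertext=GGBBGGFAEB, RIGHT=2, LEFT=2

Answer: GGBBGGFAEB 2 2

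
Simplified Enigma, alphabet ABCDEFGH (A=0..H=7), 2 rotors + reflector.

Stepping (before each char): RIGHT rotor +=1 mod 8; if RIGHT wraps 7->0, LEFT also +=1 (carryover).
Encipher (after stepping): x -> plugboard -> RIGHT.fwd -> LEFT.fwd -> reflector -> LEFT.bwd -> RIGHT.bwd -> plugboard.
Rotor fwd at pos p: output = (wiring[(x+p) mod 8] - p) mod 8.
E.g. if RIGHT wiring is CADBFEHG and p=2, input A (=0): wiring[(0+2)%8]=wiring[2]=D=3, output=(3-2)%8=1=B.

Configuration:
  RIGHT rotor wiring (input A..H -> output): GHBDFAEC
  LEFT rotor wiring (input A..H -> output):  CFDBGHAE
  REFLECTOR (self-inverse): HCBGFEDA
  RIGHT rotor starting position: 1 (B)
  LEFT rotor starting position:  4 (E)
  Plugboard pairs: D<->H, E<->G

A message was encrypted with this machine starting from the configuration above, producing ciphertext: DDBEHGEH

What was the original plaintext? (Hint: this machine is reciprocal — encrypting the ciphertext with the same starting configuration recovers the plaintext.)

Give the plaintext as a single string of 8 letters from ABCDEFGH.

Answer: FFAABEDC

Derivation:
Char 1 ('D'): step: R->2, L=4; D->plug->H->R->F->L->B->refl->C->L'->A->R'->F->plug->F
Char 2 ('D'): step: R->3, L=4; D->plug->H->R->G->L->H->refl->A->L'->D->R'->F->plug->F
Char 3 ('B'): step: R->4, L=4; B->plug->B->R->E->L->G->refl->D->L'->B->R'->A->plug->A
Char 4 ('E'): step: R->5, L=4; E->plug->G->R->G->L->H->refl->A->L'->D->R'->A->plug->A
Char 5 ('H'): step: R->6, L=4; H->plug->D->R->B->L->D->refl->G->L'->E->R'->B->plug->B
Char 6 ('G'): step: R->7, L=4; G->plug->E->R->E->L->G->refl->D->L'->B->R'->G->plug->E
Char 7 ('E'): step: R->0, L->5 (L advanced); E->plug->G->R->E->L->A->refl->H->L'->C->R'->H->plug->D
Char 8 ('H'): step: R->1, L=5; H->plug->D->R->E->L->A->refl->H->L'->C->R'->C->plug->C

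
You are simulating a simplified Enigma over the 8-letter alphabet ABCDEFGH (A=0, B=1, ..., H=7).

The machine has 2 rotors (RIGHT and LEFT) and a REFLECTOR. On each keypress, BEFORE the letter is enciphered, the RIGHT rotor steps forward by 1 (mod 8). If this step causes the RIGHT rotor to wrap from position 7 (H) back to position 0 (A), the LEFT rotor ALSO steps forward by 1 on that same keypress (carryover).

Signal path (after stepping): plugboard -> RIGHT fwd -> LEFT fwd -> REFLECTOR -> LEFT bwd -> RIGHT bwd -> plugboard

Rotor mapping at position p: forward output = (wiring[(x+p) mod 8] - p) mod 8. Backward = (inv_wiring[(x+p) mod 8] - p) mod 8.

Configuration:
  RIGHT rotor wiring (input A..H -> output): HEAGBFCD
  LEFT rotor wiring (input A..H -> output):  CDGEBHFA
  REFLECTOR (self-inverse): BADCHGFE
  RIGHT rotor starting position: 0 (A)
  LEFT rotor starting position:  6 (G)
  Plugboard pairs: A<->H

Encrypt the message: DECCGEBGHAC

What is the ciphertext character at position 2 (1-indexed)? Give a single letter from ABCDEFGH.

Char 1 ('D'): step: R->1, L=6; D->plug->D->R->A->L->H->refl->E->L'->C->R'->G->plug->G
Char 2 ('E'): step: R->2, L=6; E->plug->E->R->A->L->H->refl->E->L'->C->R'->H->plug->A

A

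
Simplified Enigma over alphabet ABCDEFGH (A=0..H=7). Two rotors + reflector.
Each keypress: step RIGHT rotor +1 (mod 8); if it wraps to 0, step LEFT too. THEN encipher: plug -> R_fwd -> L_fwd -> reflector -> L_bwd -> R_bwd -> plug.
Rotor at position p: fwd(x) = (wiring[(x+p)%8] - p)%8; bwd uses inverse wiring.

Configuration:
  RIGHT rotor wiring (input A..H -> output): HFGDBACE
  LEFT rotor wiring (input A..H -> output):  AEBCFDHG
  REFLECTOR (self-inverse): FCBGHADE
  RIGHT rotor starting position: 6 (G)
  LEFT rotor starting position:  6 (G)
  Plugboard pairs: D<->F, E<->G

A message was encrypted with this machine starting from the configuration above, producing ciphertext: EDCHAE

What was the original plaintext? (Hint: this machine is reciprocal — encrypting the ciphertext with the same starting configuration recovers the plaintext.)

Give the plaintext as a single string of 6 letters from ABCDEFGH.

Char 1 ('E'): step: R->7, L=6; E->plug->G->R->B->L->A->refl->F->L'->H->R'->D->plug->F
Char 2 ('D'): step: R->0, L->7 (L advanced); D->plug->F->R->A->L->H->refl->E->L'->G->R'->C->plug->C
Char 3 ('C'): step: R->1, L=7; C->plug->C->R->C->L->F->refl->A->L'->H->R'->E->plug->G
Char 4 ('H'): step: R->2, L=7; H->plug->H->R->D->L->C->refl->B->L'->B->R'->B->plug->B
Char 5 ('A'): step: R->3, L=7; A->plug->A->R->A->L->H->refl->E->L'->G->R'->B->plug->B
Char 6 ('E'): step: R->4, L=7; E->plug->G->R->C->L->F->refl->A->L'->H->R'->H->plug->H

Answer: FCGBBH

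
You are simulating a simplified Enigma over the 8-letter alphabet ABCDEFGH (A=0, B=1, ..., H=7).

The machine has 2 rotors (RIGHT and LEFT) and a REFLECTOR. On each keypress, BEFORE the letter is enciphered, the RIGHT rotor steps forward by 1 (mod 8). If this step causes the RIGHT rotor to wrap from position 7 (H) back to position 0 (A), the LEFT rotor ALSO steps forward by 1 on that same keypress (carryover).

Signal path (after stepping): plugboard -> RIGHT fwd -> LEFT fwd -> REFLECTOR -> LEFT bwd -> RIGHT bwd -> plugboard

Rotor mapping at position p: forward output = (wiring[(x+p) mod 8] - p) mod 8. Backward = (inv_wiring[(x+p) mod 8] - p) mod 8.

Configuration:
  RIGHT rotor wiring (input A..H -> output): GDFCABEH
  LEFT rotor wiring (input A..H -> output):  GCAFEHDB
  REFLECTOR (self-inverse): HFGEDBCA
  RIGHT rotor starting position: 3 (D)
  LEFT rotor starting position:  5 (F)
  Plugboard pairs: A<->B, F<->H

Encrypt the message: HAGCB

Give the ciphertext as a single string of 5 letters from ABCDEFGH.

Char 1 ('H'): step: R->4, L=5; H->plug->F->R->H->L->H->refl->A->L'->G->R'->H->plug->F
Char 2 ('A'): step: R->5, L=5; A->plug->B->R->H->L->H->refl->A->L'->G->R'->E->plug->E
Char 3 ('G'): step: R->6, L=5; G->plug->G->R->C->L->E->refl->D->L'->F->R'->D->plug->D
Char 4 ('C'): step: R->7, L=5; C->plug->C->R->E->L->F->refl->B->L'->D->R'->E->plug->E
Char 5 ('B'): step: R->0, L->6 (L advanced); B->plug->A->R->G->L->G->refl->C->L'->E->R'->G->plug->G

Answer: FEDEG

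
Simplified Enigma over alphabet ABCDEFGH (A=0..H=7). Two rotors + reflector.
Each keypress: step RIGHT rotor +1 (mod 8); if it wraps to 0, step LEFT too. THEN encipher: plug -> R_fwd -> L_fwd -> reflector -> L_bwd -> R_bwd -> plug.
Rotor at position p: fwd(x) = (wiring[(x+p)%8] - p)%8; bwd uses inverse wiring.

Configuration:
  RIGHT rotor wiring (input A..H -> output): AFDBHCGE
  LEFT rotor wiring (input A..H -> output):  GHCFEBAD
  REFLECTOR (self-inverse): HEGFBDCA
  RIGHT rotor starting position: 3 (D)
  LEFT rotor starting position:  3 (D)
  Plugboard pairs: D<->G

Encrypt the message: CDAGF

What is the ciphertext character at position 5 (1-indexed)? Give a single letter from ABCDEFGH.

Char 1 ('C'): step: R->4, L=3; C->plug->C->R->C->L->G->refl->C->L'->A->R'->D->plug->G
Char 2 ('D'): step: R->5, L=3; D->plug->G->R->E->L->A->refl->H->L'->H->R'->C->plug->C
Char 3 ('A'): step: R->6, L=3; A->plug->A->R->A->L->C->refl->G->L'->C->R'->C->plug->C
Char 4 ('G'): step: R->7, L=3; G->plug->D->R->E->L->A->refl->H->L'->H->R'->H->plug->H
Char 5 ('F'): step: R->0, L->4 (L advanced); F->plug->F->R->C->L->E->refl->B->L'->H->R'->E->plug->E

E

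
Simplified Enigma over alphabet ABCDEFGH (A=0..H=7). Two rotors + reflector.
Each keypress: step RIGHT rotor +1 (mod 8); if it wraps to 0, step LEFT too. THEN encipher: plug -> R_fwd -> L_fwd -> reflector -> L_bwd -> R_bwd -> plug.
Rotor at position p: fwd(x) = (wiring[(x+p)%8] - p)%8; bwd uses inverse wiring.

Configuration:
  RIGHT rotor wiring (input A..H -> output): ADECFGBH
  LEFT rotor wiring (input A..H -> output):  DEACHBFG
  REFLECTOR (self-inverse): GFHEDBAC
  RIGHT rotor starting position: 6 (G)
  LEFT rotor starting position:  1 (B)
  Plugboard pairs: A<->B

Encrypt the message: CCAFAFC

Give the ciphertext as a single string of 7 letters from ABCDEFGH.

Char 1 ('C'): step: R->7, L=1; C->plug->C->R->E->L->A->refl->G->L'->D->R'->E->plug->E
Char 2 ('C'): step: R->0, L->2 (L advanced); C->plug->C->R->E->L->D->refl->E->L'->F->R'->E->plug->E
Char 3 ('A'): step: R->1, L=2; A->plug->B->R->D->L->H->refl->C->L'->H->R'->H->plug->H
Char 4 ('F'): step: R->2, L=2; F->plug->F->R->F->L->E->refl->D->L'->E->R'->D->plug->D
Char 5 ('A'): step: R->3, L=2; A->plug->B->R->C->L->F->refl->B->L'->G->R'->D->plug->D
Char 6 ('F'): step: R->4, L=2; F->plug->F->R->H->L->C->refl->H->L'->D->R'->D->plug->D
Char 7 ('C'): step: R->5, L=2; C->plug->C->R->C->L->F->refl->B->L'->G->R'->E->plug->E

Answer: EEHDDDE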